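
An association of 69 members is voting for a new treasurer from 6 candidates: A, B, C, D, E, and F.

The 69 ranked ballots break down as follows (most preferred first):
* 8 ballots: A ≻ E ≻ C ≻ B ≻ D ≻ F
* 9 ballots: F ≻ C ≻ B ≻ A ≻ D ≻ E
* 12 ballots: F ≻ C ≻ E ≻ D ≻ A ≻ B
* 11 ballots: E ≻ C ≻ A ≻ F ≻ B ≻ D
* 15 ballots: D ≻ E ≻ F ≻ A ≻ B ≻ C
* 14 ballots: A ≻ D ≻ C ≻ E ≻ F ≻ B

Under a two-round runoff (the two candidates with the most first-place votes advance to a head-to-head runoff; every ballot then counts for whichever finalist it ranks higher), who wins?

Round 1 first-place votes: A 22, B 0, C 0, D 15, E 11, F 21. A and F advance.
Runoff: A is ranked above F on 33 ballots, F above A on 36.

F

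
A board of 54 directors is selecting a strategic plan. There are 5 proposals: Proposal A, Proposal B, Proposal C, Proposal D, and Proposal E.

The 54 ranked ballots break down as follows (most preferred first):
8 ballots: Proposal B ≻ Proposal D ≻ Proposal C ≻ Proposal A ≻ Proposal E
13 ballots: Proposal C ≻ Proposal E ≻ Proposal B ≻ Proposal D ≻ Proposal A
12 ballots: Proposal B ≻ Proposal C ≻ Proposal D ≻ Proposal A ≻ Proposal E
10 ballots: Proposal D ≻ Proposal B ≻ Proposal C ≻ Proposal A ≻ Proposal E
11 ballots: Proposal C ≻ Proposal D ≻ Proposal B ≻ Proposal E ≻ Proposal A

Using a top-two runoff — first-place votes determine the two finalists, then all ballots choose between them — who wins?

Round 1 first-place votes: Proposal A 0, Proposal B 20, Proposal C 24, Proposal D 10, Proposal E 0. Proposal C and Proposal B advance.
Runoff: Proposal C is ranked above Proposal B on 24 ballots, Proposal B above Proposal C on 30.

Proposal B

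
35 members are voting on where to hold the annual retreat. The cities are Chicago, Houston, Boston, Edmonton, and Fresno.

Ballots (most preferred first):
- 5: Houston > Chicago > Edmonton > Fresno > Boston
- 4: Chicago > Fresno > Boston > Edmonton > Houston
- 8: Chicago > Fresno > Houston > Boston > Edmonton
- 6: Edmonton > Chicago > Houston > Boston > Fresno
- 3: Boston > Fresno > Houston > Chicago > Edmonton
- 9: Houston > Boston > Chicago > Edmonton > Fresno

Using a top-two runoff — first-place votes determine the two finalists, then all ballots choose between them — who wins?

Chicago

Round 1 first-place votes: Chicago 12, Houston 14, Boston 3, Edmonton 6, Fresno 0. Houston and Chicago advance.
Runoff: Houston is ranked above Chicago on 17 ballots, Chicago above Houston on 18.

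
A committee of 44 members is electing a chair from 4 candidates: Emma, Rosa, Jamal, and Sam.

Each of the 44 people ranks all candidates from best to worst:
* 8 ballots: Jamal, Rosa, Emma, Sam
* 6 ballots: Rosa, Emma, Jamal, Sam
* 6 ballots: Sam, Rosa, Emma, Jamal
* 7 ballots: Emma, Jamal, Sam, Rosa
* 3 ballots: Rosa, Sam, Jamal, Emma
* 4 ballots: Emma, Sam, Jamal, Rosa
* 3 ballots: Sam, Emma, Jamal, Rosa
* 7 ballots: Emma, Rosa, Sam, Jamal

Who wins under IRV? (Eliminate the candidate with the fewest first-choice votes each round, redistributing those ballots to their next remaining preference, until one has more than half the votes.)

Rosa

Round 1: Emma 18, Rosa 9, Jamal 8, Sam 9. Jamal eliminated.
Round 2: Emma 18, Rosa 17, Sam 9. Sam eliminated.
Round 3: Emma 21, Rosa 23. Rosa has a majority (≥23).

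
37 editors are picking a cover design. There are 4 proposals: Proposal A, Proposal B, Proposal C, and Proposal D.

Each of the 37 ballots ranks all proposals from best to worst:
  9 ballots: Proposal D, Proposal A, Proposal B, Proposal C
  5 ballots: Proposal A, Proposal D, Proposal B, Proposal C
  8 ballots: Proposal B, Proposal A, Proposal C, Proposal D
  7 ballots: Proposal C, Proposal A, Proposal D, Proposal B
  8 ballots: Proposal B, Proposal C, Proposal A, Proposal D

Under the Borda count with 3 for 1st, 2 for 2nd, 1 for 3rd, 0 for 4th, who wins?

Proposal A: 9×2 + 5×3 + 8×2 + 7×2 + 8×1 = 71
Proposal B: 9×1 + 5×1 + 8×3 + 7×0 + 8×3 = 62
Proposal C: 9×0 + 5×0 + 8×1 + 7×3 + 8×2 = 45
Proposal D: 9×3 + 5×2 + 8×0 + 7×1 + 8×0 = 44

Proposal A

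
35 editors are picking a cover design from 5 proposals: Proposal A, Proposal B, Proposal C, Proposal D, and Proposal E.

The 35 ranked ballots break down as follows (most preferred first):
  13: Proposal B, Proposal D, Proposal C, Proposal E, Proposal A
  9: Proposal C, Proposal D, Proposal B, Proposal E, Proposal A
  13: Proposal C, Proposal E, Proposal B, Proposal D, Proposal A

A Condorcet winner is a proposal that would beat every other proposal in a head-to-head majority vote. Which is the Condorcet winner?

Proposal C

Proposal C vs Proposal A: 35–0
Proposal C vs Proposal B: 22–13
Proposal C vs Proposal D: 22–13
Proposal C vs Proposal E: 35–0
Proposal C beats every other proposal.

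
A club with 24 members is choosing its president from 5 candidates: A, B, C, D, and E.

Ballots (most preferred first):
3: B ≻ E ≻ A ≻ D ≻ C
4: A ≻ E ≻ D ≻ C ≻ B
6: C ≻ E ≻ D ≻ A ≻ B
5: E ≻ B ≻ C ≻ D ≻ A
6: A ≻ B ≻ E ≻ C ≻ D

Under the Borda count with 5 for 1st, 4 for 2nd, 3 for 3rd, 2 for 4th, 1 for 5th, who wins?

A: 3×3 + 4×5 + 6×2 + 5×1 + 6×5 = 76
B: 3×5 + 4×1 + 6×1 + 5×4 + 6×4 = 69
C: 3×1 + 4×2 + 6×5 + 5×3 + 6×2 = 68
D: 3×2 + 4×3 + 6×3 + 5×2 + 6×1 = 52
E: 3×4 + 4×4 + 6×4 + 5×5 + 6×3 = 95

E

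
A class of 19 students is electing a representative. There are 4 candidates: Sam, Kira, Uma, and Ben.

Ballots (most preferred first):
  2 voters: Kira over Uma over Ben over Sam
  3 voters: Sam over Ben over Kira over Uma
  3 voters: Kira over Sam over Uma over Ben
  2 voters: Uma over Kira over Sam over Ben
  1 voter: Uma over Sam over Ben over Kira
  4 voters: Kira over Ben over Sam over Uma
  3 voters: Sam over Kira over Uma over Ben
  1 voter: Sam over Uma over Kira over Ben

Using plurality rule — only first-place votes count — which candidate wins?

Kira

First-place votes: Sam 7, Kira 9, Uma 3, Ben 0.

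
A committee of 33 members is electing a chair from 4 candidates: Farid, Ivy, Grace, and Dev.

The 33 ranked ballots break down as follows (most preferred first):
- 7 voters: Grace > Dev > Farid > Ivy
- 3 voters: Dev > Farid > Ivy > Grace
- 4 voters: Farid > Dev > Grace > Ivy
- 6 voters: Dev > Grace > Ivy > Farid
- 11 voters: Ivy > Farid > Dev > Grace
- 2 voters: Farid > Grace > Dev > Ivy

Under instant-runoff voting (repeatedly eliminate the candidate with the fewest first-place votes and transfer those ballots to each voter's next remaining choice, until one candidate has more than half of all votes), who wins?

Round 1: Farid 6, Ivy 11, Grace 7, Dev 9. Farid eliminated.
Round 2: Ivy 11, Grace 9, Dev 13. Grace eliminated.
Round 3: Ivy 11, Dev 22. Dev has a majority (≥17).

Dev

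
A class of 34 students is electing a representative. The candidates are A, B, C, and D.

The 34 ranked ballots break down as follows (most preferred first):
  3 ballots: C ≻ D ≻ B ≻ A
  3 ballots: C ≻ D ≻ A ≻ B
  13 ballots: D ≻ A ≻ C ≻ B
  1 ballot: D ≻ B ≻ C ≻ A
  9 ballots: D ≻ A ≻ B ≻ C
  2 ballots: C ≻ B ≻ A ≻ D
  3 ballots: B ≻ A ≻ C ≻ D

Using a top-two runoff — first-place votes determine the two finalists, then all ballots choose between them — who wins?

Round 1 first-place votes: A 0, B 3, C 8, D 23. D and C advance.
Runoff: D is ranked above C on 23 ballots, C above D on 11.

D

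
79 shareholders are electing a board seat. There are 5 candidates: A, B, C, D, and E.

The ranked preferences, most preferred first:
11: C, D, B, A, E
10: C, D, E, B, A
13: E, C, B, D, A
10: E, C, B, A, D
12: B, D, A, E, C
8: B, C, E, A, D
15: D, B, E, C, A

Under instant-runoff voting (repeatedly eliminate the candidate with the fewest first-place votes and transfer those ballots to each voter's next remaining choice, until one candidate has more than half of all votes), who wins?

Round 1: A 0, B 20, C 21, D 15, E 23. A eliminated.
Round 2: B 20, C 21, D 15, E 23. D eliminated.
Round 3: B 35, C 21, E 23. C eliminated.
Round 4: B 46, E 33. B has a majority (≥40).

B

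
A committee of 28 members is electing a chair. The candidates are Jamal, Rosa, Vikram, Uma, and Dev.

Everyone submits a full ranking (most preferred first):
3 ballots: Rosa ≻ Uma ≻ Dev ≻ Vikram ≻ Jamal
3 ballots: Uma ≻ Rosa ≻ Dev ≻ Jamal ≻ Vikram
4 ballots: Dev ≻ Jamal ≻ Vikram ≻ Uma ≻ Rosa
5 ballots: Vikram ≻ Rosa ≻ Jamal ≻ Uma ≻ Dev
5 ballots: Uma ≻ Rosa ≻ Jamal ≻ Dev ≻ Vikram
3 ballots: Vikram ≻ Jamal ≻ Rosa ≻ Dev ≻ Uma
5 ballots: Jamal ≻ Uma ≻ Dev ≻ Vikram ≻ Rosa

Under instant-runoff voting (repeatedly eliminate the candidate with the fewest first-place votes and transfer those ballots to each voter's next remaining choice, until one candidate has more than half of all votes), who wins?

Round 1: Jamal 5, Rosa 3, Vikram 8, Uma 8, Dev 4. Rosa eliminated.
Round 2: Jamal 5, Vikram 8, Uma 11, Dev 4. Dev eliminated.
Round 3: Jamal 9, Vikram 8, Uma 11. Vikram eliminated.
Round 4: Jamal 17, Uma 11. Jamal has a majority (≥15).

Jamal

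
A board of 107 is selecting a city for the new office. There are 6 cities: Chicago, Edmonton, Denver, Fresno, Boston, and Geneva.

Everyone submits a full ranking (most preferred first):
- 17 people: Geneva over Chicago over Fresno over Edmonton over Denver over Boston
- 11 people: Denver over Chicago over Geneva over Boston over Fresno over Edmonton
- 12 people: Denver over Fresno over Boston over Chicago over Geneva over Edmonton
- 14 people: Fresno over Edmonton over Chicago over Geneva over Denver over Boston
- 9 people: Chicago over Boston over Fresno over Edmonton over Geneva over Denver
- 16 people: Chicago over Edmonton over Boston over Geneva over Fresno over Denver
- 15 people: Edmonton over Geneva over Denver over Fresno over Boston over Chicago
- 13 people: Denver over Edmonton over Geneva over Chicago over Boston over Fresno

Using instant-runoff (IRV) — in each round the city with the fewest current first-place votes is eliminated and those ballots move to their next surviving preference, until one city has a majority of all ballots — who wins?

Round 1: Chicago 25, Edmonton 15, Denver 36, Fresno 14, Boston 0, Geneva 17. Boston eliminated.
Round 2: Chicago 25, Edmonton 15, Denver 36, Fresno 14, Geneva 17. Fresno eliminated.
Round 3: Chicago 25, Edmonton 29, Denver 36, Geneva 17. Geneva eliminated.
Round 4: Chicago 42, Edmonton 29, Denver 36. Edmonton eliminated.
Round 5: Chicago 56, Denver 51. Chicago has a majority (≥54).

Chicago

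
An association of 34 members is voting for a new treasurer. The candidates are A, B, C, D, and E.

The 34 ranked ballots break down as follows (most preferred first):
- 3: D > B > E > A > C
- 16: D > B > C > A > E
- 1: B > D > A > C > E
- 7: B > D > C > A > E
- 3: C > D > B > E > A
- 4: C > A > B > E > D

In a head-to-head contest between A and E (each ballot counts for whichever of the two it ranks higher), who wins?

A

A is ranked above E on 28 ballots; E above A on 6.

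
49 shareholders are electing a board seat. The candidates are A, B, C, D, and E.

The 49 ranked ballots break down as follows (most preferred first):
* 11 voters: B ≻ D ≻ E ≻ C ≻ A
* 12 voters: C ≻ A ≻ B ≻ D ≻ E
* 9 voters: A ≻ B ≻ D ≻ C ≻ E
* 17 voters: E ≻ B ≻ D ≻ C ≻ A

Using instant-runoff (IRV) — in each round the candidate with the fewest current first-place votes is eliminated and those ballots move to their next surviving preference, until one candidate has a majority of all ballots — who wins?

Round 1: A 9, B 11, C 12, D 0, E 17. D eliminated.
Round 2: A 9, B 11, C 12, E 17. A eliminated.
Round 3: B 20, C 12, E 17. C eliminated.
Round 4: B 32, E 17. B has a majority (≥25).

B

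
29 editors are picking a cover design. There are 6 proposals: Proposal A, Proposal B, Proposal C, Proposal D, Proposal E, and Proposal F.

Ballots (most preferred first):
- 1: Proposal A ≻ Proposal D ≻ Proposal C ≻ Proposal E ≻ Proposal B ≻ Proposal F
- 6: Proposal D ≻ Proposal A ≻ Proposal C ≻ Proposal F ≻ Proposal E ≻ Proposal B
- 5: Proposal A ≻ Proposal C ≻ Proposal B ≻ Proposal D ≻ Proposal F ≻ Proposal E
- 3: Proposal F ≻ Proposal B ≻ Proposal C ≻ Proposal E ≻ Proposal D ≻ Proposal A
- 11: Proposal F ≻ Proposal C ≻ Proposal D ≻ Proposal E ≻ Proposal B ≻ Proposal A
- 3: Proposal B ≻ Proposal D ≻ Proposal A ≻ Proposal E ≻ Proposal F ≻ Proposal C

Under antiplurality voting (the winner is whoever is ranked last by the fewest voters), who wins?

Last-place votes: Proposal A 14, Proposal B 6, Proposal C 3, Proposal D 0, Proposal E 5, Proposal F 1.

Proposal D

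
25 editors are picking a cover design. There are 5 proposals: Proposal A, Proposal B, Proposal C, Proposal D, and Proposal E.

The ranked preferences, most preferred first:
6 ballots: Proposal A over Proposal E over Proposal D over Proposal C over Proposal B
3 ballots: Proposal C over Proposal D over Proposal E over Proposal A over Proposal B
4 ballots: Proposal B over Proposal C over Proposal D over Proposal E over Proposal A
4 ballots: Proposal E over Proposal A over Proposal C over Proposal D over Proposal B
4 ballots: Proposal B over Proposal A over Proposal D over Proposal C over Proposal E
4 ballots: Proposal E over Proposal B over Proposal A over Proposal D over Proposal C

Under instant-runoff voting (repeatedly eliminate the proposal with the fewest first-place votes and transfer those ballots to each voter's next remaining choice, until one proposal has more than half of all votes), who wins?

Proposal E

Round 1: Proposal A 6, Proposal B 8, Proposal C 3, Proposal D 0, Proposal E 8. Proposal D eliminated.
Round 2: Proposal A 6, Proposal B 8, Proposal C 3, Proposal E 8. Proposal C eliminated.
Round 3: Proposal A 6, Proposal B 8, Proposal E 11. Proposal A eliminated.
Round 4: Proposal B 8, Proposal E 17. Proposal E has a majority (≥13).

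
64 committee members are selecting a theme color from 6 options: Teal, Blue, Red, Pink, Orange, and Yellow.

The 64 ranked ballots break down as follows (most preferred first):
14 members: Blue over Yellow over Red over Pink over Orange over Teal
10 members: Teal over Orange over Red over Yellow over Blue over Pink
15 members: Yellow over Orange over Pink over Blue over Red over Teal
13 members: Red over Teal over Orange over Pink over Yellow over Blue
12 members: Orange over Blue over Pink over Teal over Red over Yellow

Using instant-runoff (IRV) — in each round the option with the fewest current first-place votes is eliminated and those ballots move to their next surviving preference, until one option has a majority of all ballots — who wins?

Round 1: Teal 10, Blue 14, Red 13, Pink 0, Orange 12, Yellow 15. Pink eliminated.
Round 2: Teal 10, Blue 14, Red 13, Orange 12, Yellow 15. Teal eliminated.
Round 3: Blue 14, Red 13, Orange 22, Yellow 15. Red eliminated.
Round 4: Blue 14, Orange 35, Yellow 15. Orange has a majority (≥33).

Orange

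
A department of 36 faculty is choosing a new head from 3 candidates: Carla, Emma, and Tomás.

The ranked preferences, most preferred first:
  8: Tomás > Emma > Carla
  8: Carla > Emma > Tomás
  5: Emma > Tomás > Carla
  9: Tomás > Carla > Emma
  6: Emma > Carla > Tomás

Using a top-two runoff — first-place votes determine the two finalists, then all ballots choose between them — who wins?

Round 1 first-place votes: Carla 8, Emma 11, Tomás 17. Tomás and Emma advance.
Runoff: Tomás is ranked above Emma on 17 ballots, Emma above Tomás on 19.

Emma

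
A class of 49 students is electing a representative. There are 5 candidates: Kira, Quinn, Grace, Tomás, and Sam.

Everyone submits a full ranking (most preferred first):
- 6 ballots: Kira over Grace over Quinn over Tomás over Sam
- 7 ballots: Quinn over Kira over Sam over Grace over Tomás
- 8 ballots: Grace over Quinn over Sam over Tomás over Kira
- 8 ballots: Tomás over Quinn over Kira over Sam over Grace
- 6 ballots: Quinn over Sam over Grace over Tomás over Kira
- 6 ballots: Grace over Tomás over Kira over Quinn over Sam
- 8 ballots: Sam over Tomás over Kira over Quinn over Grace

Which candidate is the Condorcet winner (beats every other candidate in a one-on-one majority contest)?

Quinn

Quinn vs Kira: 29–20
Quinn vs Grace: 29–20
Quinn vs Tomás: 27–22
Quinn vs Sam: 41–8
Quinn beats every other candidate.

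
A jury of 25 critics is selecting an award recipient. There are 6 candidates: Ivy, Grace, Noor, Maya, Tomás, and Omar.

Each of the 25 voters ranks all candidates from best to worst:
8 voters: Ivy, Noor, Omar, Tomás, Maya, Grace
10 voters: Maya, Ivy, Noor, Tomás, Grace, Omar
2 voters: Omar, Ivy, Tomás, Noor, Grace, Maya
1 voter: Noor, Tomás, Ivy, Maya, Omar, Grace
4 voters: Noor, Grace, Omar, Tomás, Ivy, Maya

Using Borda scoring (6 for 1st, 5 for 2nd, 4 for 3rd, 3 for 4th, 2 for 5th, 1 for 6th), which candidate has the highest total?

Ivy: 8×6 + 10×5 + 2×5 + 1×4 + 4×2 = 120
Grace: 8×1 + 10×2 + 2×2 + 1×1 + 4×5 = 53
Noor: 8×5 + 10×4 + 2×3 + 1×6 + 4×6 = 116
Maya: 8×2 + 10×6 + 2×1 + 1×3 + 4×1 = 85
Tomás: 8×3 + 10×3 + 2×4 + 1×5 + 4×3 = 79
Omar: 8×4 + 10×1 + 2×6 + 1×2 + 4×4 = 72

Ivy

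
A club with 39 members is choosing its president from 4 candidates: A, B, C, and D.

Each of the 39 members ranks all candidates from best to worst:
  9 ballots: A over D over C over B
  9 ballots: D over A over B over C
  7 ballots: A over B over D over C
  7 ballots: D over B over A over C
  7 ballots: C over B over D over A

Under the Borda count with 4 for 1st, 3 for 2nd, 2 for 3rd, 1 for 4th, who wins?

D

A: 9×4 + 9×3 + 7×4 + 7×2 + 7×1 = 112
B: 9×1 + 9×2 + 7×3 + 7×3 + 7×3 = 90
C: 9×2 + 9×1 + 7×1 + 7×1 + 7×4 = 69
D: 9×3 + 9×4 + 7×2 + 7×4 + 7×2 = 119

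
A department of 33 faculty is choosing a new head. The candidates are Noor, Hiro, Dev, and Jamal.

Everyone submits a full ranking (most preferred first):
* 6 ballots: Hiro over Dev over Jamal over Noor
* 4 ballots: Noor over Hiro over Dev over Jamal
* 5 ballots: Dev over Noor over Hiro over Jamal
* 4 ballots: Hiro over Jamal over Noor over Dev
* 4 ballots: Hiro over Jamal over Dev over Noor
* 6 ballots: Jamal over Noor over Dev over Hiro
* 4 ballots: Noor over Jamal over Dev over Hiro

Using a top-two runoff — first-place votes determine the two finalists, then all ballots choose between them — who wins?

Noor

Round 1 first-place votes: Noor 8, Hiro 14, Dev 5, Jamal 6. Hiro and Noor advance.
Runoff: Hiro is ranked above Noor on 14 ballots, Noor above Hiro on 19.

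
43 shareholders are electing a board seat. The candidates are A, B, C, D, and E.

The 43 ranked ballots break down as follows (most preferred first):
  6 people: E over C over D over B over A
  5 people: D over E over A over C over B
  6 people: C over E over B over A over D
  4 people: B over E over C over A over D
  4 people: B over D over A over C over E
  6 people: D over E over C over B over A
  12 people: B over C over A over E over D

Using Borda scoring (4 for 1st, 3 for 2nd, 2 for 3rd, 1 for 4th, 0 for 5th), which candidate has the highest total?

C

A: 6×0 + 5×2 + 6×1 + 4×1 + 4×2 + 6×0 + 12×2 = 52
B: 6×1 + 5×0 + 6×2 + 4×4 + 4×4 + 6×1 + 12×4 = 104
C: 6×3 + 5×1 + 6×4 + 4×2 + 4×1 + 6×2 + 12×3 = 107
D: 6×2 + 5×4 + 6×0 + 4×0 + 4×3 + 6×4 + 12×0 = 68
E: 6×4 + 5×3 + 6×3 + 4×3 + 4×0 + 6×3 + 12×1 = 99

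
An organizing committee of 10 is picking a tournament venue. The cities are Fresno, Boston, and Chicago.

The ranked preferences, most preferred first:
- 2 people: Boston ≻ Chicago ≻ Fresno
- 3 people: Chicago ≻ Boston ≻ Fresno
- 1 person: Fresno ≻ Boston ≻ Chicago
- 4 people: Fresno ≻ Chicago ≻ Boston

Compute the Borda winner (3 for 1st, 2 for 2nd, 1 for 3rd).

Chicago

Fresno: 2×1 + 3×1 + 1×3 + 4×3 = 20
Boston: 2×3 + 3×2 + 1×2 + 4×1 = 18
Chicago: 2×2 + 3×3 + 1×1 + 4×2 = 22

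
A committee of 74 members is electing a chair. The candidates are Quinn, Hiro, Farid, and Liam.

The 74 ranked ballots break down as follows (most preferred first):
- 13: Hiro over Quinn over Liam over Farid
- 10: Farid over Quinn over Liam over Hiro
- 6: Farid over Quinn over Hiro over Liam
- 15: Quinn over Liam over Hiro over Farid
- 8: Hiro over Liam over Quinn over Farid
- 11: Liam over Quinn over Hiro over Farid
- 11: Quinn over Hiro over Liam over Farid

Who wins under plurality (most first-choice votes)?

Quinn

First-place votes: Quinn 26, Hiro 21, Farid 16, Liam 11.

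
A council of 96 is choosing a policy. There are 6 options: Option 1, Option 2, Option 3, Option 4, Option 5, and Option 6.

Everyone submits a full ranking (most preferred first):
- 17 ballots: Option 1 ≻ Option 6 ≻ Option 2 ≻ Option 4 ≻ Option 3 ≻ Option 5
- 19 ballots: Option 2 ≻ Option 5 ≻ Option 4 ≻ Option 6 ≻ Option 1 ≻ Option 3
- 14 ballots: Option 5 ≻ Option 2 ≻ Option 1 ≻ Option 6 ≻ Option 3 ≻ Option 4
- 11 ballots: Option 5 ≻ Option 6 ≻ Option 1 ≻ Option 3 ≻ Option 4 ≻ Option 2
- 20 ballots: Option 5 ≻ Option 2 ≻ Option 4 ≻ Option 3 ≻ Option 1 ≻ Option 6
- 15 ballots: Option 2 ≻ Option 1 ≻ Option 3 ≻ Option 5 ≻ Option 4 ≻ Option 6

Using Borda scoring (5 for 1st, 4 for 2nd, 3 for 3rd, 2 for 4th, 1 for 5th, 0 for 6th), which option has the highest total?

Option 2

Option 1: 17×5 + 19×1 + 14×3 + 11×3 + 20×1 + 15×4 = 259
Option 2: 17×3 + 19×5 + 14×4 + 11×0 + 20×4 + 15×5 = 357
Option 3: 17×1 + 19×0 + 14×1 + 11×2 + 20×2 + 15×3 = 138
Option 4: 17×2 + 19×3 + 14×0 + 11×1 + 20×3 + 15×1 = 177
Option 5: 17×0 + 19×4 + 14×5 + 11×5 + 20×5 + 15×2 = 331
Option 6: 17×4 + 19×2 + 14×2 + 11×4 + 20×0 + 15×0 = 178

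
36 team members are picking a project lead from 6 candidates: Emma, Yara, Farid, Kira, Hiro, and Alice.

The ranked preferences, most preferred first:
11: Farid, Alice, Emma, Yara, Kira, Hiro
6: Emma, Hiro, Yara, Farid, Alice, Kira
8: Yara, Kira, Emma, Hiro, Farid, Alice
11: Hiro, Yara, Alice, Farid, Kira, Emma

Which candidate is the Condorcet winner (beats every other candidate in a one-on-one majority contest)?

Yara

Yara vs Emma: 19–17
Yara vs Farid: 25–11
Yara vs Kira: 36–0
Yara vs Hiro: 19–17
Yara vs Alice: 25–11
Yara beats every other candidate.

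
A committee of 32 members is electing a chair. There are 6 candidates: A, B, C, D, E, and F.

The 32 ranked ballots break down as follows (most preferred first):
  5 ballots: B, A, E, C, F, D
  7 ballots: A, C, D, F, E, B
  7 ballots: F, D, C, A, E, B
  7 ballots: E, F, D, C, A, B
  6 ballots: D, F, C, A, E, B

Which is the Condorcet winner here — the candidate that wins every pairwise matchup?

F vs A: 20–12
F vs B: 27–5
F vs C: 20–12
F vs D: 19–13
F vs E: 20–12
F beats every other candidate.

F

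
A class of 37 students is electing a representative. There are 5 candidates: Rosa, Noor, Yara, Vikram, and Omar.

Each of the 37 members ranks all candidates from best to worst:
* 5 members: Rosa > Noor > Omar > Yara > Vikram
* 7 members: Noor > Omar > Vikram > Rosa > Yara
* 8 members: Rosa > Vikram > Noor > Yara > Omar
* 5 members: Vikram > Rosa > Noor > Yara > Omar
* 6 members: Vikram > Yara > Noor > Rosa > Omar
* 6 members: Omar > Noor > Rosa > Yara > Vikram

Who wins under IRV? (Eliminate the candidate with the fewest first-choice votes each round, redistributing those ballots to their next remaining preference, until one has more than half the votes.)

Noor

Round 1: Rosa 13, Noor 7, Yara 0, Vikram 11, Omar 6. Yara eliminated.
Round 2: Rosa 13, Noor 7, Vikram 11, Omar 6. Omar eliminated.
Round 3: Rosa 13, Noor 13, Vikram 11. Vikram eliminated.
Round 4: Rosa 18, Noor 19. Noor has a majority (≥19).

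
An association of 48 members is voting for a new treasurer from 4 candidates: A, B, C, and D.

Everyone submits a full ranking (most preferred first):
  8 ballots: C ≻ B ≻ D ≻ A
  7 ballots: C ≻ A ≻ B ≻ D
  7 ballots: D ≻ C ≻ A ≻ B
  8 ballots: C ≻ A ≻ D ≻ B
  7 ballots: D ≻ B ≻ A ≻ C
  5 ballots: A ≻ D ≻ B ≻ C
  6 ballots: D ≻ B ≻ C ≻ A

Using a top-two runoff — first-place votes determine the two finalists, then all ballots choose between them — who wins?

D

Round 1 first-place votes: A 5, B 0, C 23, D 20. C and D advance.
Runoff: C is ranked above D on 23 ballots, D above C on 25.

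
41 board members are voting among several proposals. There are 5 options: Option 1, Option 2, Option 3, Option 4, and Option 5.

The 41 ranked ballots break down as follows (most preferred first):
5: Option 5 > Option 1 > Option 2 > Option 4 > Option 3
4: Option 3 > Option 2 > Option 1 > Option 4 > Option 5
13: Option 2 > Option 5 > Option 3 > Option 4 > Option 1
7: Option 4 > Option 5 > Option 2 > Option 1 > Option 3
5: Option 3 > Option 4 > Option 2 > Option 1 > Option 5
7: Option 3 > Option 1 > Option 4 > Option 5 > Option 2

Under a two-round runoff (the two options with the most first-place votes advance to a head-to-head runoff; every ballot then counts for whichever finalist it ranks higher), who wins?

Round 1 first-place votes: Option 1 0, Option 2 13, Option 3 16, Option 4 7, Option 5 5. Option 3 and Option 2 advance.
Runoff: Option 3 is ranked above Option 2 on 16 ballots, Option 2 above Option 3 on 25.

Option 2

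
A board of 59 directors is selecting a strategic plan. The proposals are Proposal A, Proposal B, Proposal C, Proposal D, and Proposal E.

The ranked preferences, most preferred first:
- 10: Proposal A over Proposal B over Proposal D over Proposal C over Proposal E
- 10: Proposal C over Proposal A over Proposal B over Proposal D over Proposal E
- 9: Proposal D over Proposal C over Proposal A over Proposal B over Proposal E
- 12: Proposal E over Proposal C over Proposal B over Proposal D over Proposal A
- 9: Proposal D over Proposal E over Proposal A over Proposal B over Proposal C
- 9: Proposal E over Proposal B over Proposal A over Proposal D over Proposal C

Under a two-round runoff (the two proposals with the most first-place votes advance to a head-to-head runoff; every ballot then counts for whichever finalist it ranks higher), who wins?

Round 1 first-place votes: Proposal A 10, Proposal B 0, Proposal C 10, Proposal D 18, Proposal E 21. Proposal E and Proposal D advance.
Runoff: Proposal E is ranked above Proposal D on 21 ballots, Proposal D above Proposal E on 38.

Proposal D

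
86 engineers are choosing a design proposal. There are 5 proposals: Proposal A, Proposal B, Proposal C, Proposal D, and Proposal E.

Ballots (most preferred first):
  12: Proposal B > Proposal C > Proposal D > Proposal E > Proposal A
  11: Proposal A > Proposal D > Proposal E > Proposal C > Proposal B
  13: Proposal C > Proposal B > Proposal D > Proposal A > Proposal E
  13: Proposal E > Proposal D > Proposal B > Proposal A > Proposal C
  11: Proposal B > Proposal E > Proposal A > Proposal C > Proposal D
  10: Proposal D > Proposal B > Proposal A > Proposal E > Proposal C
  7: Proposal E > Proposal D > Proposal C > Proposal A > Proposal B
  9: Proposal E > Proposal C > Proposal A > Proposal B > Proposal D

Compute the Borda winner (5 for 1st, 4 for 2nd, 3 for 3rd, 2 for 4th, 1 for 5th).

Proposal B

Proposal A: 12×1 + 11×5 + 13×2 + 13×2 + 11×3 + 10×3 + 7×2 + 9×3 = 223
Proposal B: 12×5 + 11×1 + 13×4 + 13×3 + 11×5 + 10×4 + 7×1 + 9×2 = 282
Proposal C: 12×4 + 11×2 + 13×5 + 13×1 + 11×2 + 10×1 + 7×3 + 9×4 = 237
Proposal D: 12×3 + 11×4 + 13×3 + 13×4 + 11×1 + 10×5 + 7×4 + 9×1 = 269
Proposal E: 12×2 + 11×3 + 13×1 + 13×5 + 11×4 + 10×2 + 7×5 + 9×5 = 279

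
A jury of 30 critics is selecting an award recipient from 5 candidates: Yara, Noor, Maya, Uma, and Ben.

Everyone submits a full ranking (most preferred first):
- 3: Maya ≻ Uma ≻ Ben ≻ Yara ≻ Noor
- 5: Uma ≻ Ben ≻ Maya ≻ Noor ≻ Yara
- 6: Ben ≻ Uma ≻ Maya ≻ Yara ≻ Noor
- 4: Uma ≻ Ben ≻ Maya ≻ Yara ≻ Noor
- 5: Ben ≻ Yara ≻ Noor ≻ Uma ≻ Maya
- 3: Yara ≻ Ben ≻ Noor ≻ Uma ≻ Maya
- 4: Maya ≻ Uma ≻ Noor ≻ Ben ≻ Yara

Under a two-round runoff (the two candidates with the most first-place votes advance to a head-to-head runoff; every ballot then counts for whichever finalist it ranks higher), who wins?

Round 1 first-place votes: Yara 3, Noor 0, Maya 7, Uma 9, Ben 11. Ben and Uma advance.
Runoff: Ben is ranked above Uma on 14 ballots, Uma above Ben on 16.

Uma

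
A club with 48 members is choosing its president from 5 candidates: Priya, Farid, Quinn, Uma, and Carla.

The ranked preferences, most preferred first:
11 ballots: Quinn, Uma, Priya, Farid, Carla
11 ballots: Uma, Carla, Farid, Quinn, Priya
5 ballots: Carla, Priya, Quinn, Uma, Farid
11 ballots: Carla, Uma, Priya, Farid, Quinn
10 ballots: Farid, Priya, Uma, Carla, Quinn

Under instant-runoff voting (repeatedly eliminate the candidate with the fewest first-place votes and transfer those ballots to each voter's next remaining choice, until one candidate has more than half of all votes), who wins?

Uma

Round 1: Priya 0, Farid 10, Quinn 11, Uma 11, Carla 16. Priya eliminated.
Round 2: Farid 10, Quinn 11, Uma 11, Carla 16. Farid eliminated.
Round 3: Quinn 11, Uma 21, Carla 16. Quinn eliminated.
Round 4: Uma 32, Carla 16. Uma has a majority (≥25).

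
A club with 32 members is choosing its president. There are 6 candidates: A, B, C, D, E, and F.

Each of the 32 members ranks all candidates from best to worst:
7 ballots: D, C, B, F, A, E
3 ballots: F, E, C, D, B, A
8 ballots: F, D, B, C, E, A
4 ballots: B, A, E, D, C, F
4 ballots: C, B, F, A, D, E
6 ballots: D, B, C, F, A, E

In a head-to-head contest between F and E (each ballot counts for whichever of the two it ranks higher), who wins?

F

F is ranked above E on 28 ballots; E above F on 4.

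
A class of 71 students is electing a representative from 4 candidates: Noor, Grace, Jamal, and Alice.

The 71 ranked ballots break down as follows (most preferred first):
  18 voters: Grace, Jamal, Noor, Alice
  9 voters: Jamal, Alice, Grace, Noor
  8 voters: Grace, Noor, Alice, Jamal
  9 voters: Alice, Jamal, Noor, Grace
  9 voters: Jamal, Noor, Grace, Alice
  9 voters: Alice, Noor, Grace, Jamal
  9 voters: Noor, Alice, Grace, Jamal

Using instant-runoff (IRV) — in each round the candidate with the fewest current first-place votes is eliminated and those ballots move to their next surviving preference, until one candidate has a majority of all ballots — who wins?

Alice

Round 1: Noor 9, Grace 26, Jamal 18, Alice 18. Noor eliminated.
Round 2: Grace 26, Jamal 18, Alice 27. Jamal eliminated.
Round 3: Grace 35, Alice 36. Alice has a majority (≥36).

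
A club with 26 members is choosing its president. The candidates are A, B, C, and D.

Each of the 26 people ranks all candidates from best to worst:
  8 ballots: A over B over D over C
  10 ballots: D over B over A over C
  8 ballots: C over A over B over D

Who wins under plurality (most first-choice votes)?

First-place votes: A 8, B 0, C 8, D 10.

D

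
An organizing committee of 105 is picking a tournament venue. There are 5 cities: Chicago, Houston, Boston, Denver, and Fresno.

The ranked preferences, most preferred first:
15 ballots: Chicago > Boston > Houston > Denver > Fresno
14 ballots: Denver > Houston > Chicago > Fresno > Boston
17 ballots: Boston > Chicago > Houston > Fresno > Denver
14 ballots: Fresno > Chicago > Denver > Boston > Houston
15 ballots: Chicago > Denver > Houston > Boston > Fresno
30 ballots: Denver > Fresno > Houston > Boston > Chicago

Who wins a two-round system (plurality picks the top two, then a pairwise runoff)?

Round 1 first-place votes: Chicago 30, Houston 0, Boston 17, Denver 44, Fresno 14. Denver and Chicago advance.
Runoff: Denver is ranked above Chicago on 44 ballots, Chicago above Denver on 61.

Chicago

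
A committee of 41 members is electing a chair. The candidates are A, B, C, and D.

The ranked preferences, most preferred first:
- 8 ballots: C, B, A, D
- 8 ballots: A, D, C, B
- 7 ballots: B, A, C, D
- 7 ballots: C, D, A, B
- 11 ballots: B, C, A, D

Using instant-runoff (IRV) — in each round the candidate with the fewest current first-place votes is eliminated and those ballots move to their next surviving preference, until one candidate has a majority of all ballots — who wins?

C

Round 1: A 8, B 18, C 15, D 0. D eliminated.
Round 2: A 8, B 18, C 15. A eliminated.
Round 3: B 18, C 23. C has a majority (≥21).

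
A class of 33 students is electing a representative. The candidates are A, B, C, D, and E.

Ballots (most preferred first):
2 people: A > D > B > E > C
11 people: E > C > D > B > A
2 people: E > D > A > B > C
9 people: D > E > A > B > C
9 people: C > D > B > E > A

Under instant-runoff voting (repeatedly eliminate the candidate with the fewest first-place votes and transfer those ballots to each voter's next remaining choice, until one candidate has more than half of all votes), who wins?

Round 1: A 2, B 0, C 9, D 9, E 13. B eliminated.
Round 2: A 2, C 9, D 9, E 13. A eliminated.
Round 3: C 9, D 11, E 13. C eliminated.
Round 4: D 20, E 13. D has a majority (≥17).

D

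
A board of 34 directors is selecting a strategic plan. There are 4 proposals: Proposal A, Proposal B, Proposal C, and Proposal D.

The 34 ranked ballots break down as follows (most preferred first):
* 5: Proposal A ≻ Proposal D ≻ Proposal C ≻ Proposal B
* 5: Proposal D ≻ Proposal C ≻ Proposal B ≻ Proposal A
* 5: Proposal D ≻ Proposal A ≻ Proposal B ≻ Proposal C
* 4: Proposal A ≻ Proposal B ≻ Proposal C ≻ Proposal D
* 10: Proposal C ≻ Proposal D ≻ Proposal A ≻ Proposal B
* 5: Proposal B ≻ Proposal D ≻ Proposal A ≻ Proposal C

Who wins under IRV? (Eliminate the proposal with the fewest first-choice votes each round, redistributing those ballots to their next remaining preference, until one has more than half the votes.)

Proposal D

Round 1: Proposal A 9, Proposal B 5, Proposal C 10, Proposal D 10. Proposal B eliminated.
Round 2: Proposal A 9, Proposal C 10, Proposal D 15. Proposal A eliminated.
Round 3: Proposal C 14, Proposal D 20. Proposal D has a majority (≥18).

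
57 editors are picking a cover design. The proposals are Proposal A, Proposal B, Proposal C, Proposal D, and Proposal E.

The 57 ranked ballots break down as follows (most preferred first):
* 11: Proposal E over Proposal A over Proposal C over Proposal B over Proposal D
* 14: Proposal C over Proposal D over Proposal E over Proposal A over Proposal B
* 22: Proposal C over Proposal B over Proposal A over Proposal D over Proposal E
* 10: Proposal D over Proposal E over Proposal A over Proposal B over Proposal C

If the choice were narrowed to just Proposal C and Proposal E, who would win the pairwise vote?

Proposal C

Proposal C is ranked above Proposal E on 36 ballots; Proposal E above Proposal C on 21.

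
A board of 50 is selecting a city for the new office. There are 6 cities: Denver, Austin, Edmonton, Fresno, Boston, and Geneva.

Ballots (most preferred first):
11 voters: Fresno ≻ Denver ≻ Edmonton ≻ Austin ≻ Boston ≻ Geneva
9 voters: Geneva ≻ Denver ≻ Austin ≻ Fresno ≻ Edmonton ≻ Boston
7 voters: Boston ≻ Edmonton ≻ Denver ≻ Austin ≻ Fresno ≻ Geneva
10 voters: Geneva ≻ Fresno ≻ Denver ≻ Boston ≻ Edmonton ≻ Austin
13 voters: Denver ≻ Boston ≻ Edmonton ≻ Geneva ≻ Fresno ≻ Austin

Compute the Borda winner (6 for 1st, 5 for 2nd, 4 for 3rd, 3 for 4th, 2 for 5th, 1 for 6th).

Denver: 11×5 + 9×5 + 7×4 + 10×4 + 13×6 = 246
Austin: 11×3 + 9×4 + 7×3 + 10×1 + 13×1 = 113
Edmonton: 11×4 + 9×2 + 7×5 + 10×2 + 13×4 = 169
Fresno: 11×6 + 9×3 + 7×2 + 10×5 + 13×2 = 183
Boston: 11×2 + 9×1 + 7×6 + 10×3 + 13×5 = 168
Geneva: 11×1 + 9×6 + 7×1 + 10×6 + 13×3 = 171

Denver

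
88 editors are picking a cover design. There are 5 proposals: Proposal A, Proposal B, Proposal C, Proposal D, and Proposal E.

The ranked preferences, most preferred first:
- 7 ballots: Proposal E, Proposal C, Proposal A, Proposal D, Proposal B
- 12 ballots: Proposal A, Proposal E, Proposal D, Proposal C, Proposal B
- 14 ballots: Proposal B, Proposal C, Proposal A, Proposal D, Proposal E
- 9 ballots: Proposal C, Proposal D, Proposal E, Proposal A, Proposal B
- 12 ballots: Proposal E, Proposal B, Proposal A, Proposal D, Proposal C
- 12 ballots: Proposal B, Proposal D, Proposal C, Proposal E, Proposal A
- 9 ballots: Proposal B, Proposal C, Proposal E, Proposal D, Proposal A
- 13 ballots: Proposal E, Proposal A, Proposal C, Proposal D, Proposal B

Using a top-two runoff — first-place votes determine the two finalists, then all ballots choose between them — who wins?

Proposal E

Round 1 first-place votes: Proposal A 12, Proposal B 35, Proposal C 9, Proposal D 0, Proposal E 32. Proposal B and Proposal E advance.
Runoff: Proposal B is ranked above Proposal E on 35 ballots, Proposal E above Proposal B on 53.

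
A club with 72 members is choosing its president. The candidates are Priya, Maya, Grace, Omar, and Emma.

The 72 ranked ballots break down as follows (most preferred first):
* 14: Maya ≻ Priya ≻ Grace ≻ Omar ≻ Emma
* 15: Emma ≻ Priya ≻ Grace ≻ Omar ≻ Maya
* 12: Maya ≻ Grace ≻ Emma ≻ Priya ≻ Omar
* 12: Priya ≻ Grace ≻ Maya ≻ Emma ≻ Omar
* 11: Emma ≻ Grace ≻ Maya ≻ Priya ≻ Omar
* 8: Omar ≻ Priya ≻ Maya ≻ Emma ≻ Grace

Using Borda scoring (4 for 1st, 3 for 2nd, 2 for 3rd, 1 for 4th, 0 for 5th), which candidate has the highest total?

Priya

Priya: 14×3 + 15×3 + 12×1 + 12×4 + 11×1 + 8×3 = 182
Maya: 14×4 + 15×0 + 12×4 + 12×2 + 11×2 + 8×2 = 166
Grace: 14×2 + 15×2 + 12×3 + 12×3 + 11×3 + 8×0 = 163
Omar: 14×1 + 15×1 + 12×0 + 12×0 + 11×0 + 8×4 = 61
Emma: 14×0 + 15×4 + 12×2 + 12×1 + 11×4 + 8×1 = 148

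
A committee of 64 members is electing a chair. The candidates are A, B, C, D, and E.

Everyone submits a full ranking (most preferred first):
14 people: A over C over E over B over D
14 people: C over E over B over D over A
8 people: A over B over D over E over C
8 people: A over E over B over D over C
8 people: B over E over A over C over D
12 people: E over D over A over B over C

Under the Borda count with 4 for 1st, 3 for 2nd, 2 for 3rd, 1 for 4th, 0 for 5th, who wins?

E

A: 14×4 + 14×0 + 8×4 + 8×4 + 8×2 + 12×2 = 160
B: 14×1 + 14×2 + 8×3 + 8×2 + 8×4 + 12×1 = 126
C: 14×3 + 14×4 + 8×0 + 8×0 + 8×1 + 12×0 = 106
D: 14×0 + 14×1 + 8×2 + 8×1 + 8×0 + 12×3 = 74
E: 14×2 + 14×3 + 8×1 + 8×3 + 8×3 + 12×4 = 174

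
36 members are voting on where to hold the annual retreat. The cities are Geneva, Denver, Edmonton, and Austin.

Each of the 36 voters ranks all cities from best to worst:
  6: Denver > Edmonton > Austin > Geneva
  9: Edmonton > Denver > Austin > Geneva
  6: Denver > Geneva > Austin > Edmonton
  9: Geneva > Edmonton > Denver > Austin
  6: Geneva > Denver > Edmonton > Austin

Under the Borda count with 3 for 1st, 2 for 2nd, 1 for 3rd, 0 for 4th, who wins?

Geneva: 6×0 + 9×0 + 6×2 + 9×3 + 6×3 = 57
Denver: 6×3 + 9×2 + 6×3 + 9×1 + 6×2 = 75
Edmonton: 6×2 + 9×3 + 6×0 + 9×2 + 6×1 = 63
Austin: 6×1 + 9×1 + 6×1 + 9×0 + 6×0 = 21

Denver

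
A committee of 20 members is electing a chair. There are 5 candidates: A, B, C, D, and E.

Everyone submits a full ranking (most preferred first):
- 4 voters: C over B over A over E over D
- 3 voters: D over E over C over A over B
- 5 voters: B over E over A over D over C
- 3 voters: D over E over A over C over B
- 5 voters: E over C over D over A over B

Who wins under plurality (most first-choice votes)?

First-place votes: A 0, B 5, C 4, D 6, E 5.

D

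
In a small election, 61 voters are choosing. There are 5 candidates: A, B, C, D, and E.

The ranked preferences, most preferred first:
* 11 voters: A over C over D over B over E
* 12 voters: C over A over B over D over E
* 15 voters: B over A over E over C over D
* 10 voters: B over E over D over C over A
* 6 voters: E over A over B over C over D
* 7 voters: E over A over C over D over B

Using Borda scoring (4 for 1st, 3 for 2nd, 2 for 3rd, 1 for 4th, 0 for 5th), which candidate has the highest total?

A: 11×4 + 12×3 + 15×3 + 10×0 + 6×3 + 7×3 = 164
B: 11×1 + 12×2 + 15×4 + 10×4 + 6×2 + 7×0 = 147
C: 11×3 + 12×4 + 15×1 + 10×1 + 6×1 + 7×2 = 126
D: 11×2 + 12×1 + 15×0 + 10×2 + 6×0 + 7×1 = 61
E: 11×0 + 12×0 + 15×2 + 10×3 + 6×4 + 7×4 = 112

A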